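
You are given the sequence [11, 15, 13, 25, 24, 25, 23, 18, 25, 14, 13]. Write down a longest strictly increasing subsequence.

11, 15, 24, 25

Patience tails give the LIS length; then backtrack through the dp parents:
11 → extends → [11]
15 → extends → [11, 15]
13 → replaces 15 → [11, 13]
25 → extends → [11, 13, 25]
24 → replaces 25 → [11, 13, 24]
25 → extends → [11, 13, 24, 25]
23 → replaces 24 → [11, 13, 23, 25]
18 → replaces 23 → [11, 13, 18, 25]
25 → already a tail → [11, 13, 18, 25]
14 → replaces 18 → [11, 13, 14, 25]
13 → already a tail → [11, 13, 14, 25]
Length 4; one witness is 11, 15, 24, 25.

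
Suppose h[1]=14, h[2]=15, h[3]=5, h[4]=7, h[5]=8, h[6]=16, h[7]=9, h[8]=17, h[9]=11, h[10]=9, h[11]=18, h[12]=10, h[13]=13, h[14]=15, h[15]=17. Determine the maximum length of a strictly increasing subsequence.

8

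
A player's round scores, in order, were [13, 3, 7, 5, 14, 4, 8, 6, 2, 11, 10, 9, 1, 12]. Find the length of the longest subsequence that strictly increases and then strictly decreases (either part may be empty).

inc[i] = longest strictly increasing subsequence ending at i; dec[i] = longest strictly decreasing subsequence starting at i:
i:      1  2  3  4  5  6  7  8  9 10 11 12 13 14
a[i]:  13  3  7  5 14  4  8  6  2 11 10  9  1 12
inc:    1  1  2  2  3  2  3  3  1  4  4  4  1  5
dec:    6  3  5  4  5  3  4  3  2  4  3  2  1  1
Best peak at i=5 (value 14): inc=3, dec=5, length 3+5−1 = 7.

7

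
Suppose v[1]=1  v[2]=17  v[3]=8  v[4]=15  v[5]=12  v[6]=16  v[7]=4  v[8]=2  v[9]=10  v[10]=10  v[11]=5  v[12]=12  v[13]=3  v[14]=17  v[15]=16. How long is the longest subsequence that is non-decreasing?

6

Track the smallest tail for each achievable length (allowing ties):
1 → extends → [1]
17 → extends → [1, 17]
8 → replaces 17 → [1, 8]
15 → extends → [1, 8, 15]
12 → replaces 15 → [1, 8, 12]
16 → extends → [1, 8, 12, 16]
4 → replaces 8 → [1, 4, 12, 16]
2 → replaces 4 → [1, 2, 12, 16]
10 → replaces 12 → [1, 2, 10, 16]
10 → replaces 16 → [1, 2, 10, 10]
5 → replaces 10 → [1, 2, 5, 10]
12 → extends → [1, 2, 5, 10, 12]
3 → replaces 5 → [1, 2, 3, 10, 12]
17 → extends → [1, 2, 3, 10, 12, 17]
16 → replaces 17 → [1, 2, 3, 10, 12, 16]
Six tails, so the longest non-decreasing subsequence has length 6 (e.g. 1, 8, 10, 10, 12, 17).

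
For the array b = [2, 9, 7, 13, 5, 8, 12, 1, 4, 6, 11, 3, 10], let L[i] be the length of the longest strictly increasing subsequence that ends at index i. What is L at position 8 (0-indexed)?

2

dp[i] = 1 + max{dp[j] : j<i, b[j]<b[i]} (or 1 if no such j):
i:      0  1  2  3  4  5  6  7  8  9 10 11 12
b[i]:   2  9  7 13  5  8 12  1  4  6 11  3 10
dp:     1  2  2  3  2  3  4  1  2  3  4  2  4
At index 8 the value is 2.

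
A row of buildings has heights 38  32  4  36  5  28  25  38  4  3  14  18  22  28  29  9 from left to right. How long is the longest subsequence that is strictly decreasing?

Let dp[i] be the longest strictly decreasing subsequence ending at i:
i:      1  2  3  4  5  6  7  8  9 10 11 12 13 14 15 16
a[i]:  38 32  4 36  5 28 25 38  4  3 14 18 22 28 29  9
dp:     1  2  3  2  3  3  4  1  5  6  5  5  5  3  3  6
Maximum is 6.

6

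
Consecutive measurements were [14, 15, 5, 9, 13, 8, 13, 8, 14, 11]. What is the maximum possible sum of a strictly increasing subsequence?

41

Let S[i] be the best sum of a strictly increasing subsequence ending at i:
i:      1  2  3  4  5  6  7  8  9 10
a[i]:  14 15  5  9 13  8 13  8 14 11
S:     14 29  5 14 27 13 27 13 41 25
Maximum is 41 (e.g. 5 + 9 + 13 + 14).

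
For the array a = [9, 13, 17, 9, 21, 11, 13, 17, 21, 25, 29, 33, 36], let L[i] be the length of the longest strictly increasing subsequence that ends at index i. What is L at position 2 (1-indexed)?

2

dp[i] = 1 + max{dp[j] : j<i, a[j]<a[i]} (or 1 if no such j):
i:      1  2  3  4  5  6  7  8  9 10 11 12 13
a[i]:   9 13 17  9 21 11 13 17 21 25 29 33 36
dp:     1  2  3  1  4  2  3  4  5  6  7  8  9
At index 2 the value is 2.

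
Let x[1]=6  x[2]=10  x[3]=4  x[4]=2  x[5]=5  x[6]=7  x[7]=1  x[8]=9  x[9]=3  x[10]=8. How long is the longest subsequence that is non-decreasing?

4

Let dp[i] be the length of the longest such subsequence ending at index i:
i:      1  2  3  4  5  6  7  8  9 10
x[i]:   6 10  4  2  5  7  1  9  3  8
dp:     1  2  1  1  2  3  1  4  2  4
Maximum dp value is 4.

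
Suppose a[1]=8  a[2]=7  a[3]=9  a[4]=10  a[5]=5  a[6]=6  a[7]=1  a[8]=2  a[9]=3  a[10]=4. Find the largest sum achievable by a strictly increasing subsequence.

27

Let S[i] be the best sum of a strictly increasing subsequence ending at i:
i:      1  2  3  4  5  6  7  8  9 10
a[i]:   8  7  9 10  5  6  1  2  3  4
S:      8  7 17 27  5 11  1  3  6 10
Maximum is 27 (e.g. 8 + 9 + 10).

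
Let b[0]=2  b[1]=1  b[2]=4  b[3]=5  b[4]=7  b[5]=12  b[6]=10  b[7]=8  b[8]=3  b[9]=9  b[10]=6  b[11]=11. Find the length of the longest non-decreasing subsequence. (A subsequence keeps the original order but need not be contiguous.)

7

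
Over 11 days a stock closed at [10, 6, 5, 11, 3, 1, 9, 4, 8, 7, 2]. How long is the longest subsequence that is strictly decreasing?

Let dp[i] be the longest strictly decreasing subsequence ending at i:
i:      1  2  3  4  5  6  7  8  9 10 11
a[i]:  10  6  5 11  3  1  9  4  8  7  2
dp:     1  2  3  1  4  5  2  4  3  4  5
Maximum is 5.

5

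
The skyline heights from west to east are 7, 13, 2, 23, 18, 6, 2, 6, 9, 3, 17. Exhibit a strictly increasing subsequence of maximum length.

2, 6, 9, 17

Patience tails give the LIS length; then backtrack through the dp parents:
7 → extends → [7]
13 → extends → [7, 13]
2 → replaces 7 → [2, 13]
23 → extends → [2, 13, 23]
18 → replaces 23 → [2, 13, 18]
6 → replaces 13 → [2, 6, 18]
2 → already a tail → [2, 6, 18]
6 → already a tail → [2, 6, 18]
9 → replaces 18 → [2, 6, 9]
3 → replaces 6 → [2, 3, 9]
17 → extends → [2, 3, 9, 17]
Length 4; one witness is 2, 6, 9, 17.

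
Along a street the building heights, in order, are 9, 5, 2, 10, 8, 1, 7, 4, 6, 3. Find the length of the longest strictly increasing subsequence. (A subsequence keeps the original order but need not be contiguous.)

Track the smallest tail for each achievable length (strict):
9 → extends → [9]
5 → replaces 9 → [5]
2 → replaces 5 → [2]
10 → extends → [2, 10]
8 → replaces 10 → [2, 8]
1 → replaces 2 → [1, 8]
7 → replaces 8 → [1, 7]
4 → replaces 7 → [1, 4]
6 → extends → [1, 4, 6]
3 → replaces 4 → [1, 3, 6]
Three tails, so the longest strictly increasing subsequence has length 3 (e.g. 2, 4, 6).

3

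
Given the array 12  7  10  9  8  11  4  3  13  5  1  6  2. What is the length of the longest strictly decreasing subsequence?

7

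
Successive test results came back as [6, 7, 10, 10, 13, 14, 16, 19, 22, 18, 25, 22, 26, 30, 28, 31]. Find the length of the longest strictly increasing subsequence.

12

Let dp[i] be the length of the longest such subsequence ending at index i:
i:      1  2  3  4  5  6  7  8  9 10 11 12 13 14 15 16
a[i]:   6  7 10 10 13 14 16 19 22 18 25 22 26 30 28 31
dp:     1  2  3  3  4  5  6  7  8  7  9  8 10 11 11 12
Maximum dp value is 12.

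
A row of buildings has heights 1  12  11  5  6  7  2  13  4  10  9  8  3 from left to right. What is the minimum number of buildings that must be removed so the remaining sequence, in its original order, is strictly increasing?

Fewest deletions = n − (longest strictly increasing subsequence).
i:      1  2  3  4  5  6  7  8  9 10 11 12 13
a[i]:   1 12 11  5  6  7  2 13  4 10  9  8  3
dp:     1  2  2  2  3  4  2  5  3  5  5  5  3
max dp = 5, so deletions = 13 − 5 = 8.

8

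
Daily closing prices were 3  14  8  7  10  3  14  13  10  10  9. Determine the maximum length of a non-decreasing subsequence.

Track the smallest tail for each achievable length (allowing ties):
3 → extends → [3]
14 → extends → [3, 14]
8 → replaces 14 → [3, 8]
7 → replaces 8 → [3, 7]
10 → extends → [3, 7, 10]
3 → replaces 7 → [3, 3, 10]
14 → extends → [3, 3, 10, 14]
13 → replaces 14 → [3, 3, 10, 13]
10 → replaces 13 → [3, 3, 10, 10]
10 → extends → [3, 3, 10, 10, 10]
9 → replaces 10 → [3, 3, 9, 10, 10]
Five tails, so the longest non-decreasing subsequence has length 5 (e.g. 3, 8, 10, 10, 10).

5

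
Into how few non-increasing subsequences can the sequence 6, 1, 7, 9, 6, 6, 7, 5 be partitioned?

3

Place each on the leftmost legal pile:
6 → new pile 1 (tops now [6])
1 → pile 1 (tops now [1])
7 → new pile 2 (tops now [1, 7])
9 → new pile 3 (tops now [1, 7, 9])
6 → pile 2 (tops now [1, 6, 9])
6 → pile 2 (tops now [1, 6, 9])
7 → pile 3 (tops now [1, 6, 7])
5 → pile 2 (tops now [1, 5, 7])
Three piles.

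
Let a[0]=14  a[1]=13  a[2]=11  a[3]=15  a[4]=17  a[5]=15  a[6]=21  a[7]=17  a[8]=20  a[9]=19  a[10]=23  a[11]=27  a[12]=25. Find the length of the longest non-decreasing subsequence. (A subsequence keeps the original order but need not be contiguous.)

7

Track the smallest tail for each achievable length (allowing ties):
14 → extends → [14]
13 → replaces 14 → [13]
11 → replaces 13 → [11]
15 → extends → [11, 15]
17 → extends → [11, 15, 17]
15 → replaces 17 → [11, 15, 15]
21 → extends → [11, 15, 15, 21]
17 → replaces 21 → [11, 15, 15, 17]
20 → extends → [11, 15, 15, 17, 20]
19 → replaces 20 → [11, 15, 15, 17, 19]
23 → extends → [11, 15, 15, 17, 19, 23]
27 → extends → [11, 15, 15, 17, 19, 23, 27]
25 → replaces 27 → [11, 15, 15, 17, 19, 23, 25]
Seven tails, so the longest non-decreasing subsequence has length 7 (e.g. 14, 15, 17, 17, 20, 23, 27).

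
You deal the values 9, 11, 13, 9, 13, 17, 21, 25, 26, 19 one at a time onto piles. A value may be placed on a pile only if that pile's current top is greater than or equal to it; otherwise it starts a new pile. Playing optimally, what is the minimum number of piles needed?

7

Place each on the leftmost legal pile:
9 → new pile 1 (tops now [9])
11 → new pile 2 (tops now [9, 11])
13 → new pile 3 (tops now [9, 11, 13])
9 → pile 1 (tops now [9, 11, 13])
13 → pile 3 (tops now [9, 11, 13])
17 → new pile 4 (tops now [9, 11, 13, 17])
21 → new pile 5 (tops now [9, 11, 13, 17, 21])
25 → new pile 6 (tops now [9, 11, 13, 17, 21, 25])
26 → new pile 7 (tops now [9, 11, 13, 17, 21, 25, 26])
19 → pile 5 (tops now [9, 11, 13, 17, 19, 25, 26])
Seven piles.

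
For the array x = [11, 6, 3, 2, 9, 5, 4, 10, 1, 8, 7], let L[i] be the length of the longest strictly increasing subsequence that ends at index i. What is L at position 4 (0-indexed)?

dp[i] = 1 + max{dp[j] : j<i, x[j]<x[i]} (or 1 if no such j):
i:      0  1  2  3  4  5  6  7  8  9 10
x[i]:  11  6  3  2  9  5  4 10  1  8  7
dp:     1  1  1  1  2  2  2  3  1  3  3
At index 4 the value is 2.

2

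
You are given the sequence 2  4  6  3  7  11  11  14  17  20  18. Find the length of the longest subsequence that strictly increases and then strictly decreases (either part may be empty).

inc[i] = longest strictly increasing subsequence ending at i; dec[i] = longest strictly decreasing subsequence starting at i:
i:      1  2  3  4  5  6  7  8  9 10 11
a[i]:   2  4  6  3  7 11 11 14 17 20 18
inc:    1  2  3  2  4  5  5  6  7  8  8
dec:    1  2  2  1  1  1  1  1  1  2  1
Best peak at i=10 (value 20): inc=8, dec=2, length 8+2−1 = 9.

9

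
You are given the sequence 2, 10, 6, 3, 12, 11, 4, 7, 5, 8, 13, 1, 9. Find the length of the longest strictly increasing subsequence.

Track the smallest tail for each achievable length (strict):
2 → extends → [2]
10 → extends → [2, 10]
6 → replaces 10 → [2, 6]
3 → replaces 6 → [2, 3]
12 → extends → [2, 3, 12]
11 → replaces 12 → [2, 3, 11]
4 → replaces 11 → [2, 3, 4]
7 → extends → [2, 3, 4, 7]
5 → replaces 7 → [2, 3, 4, 5]
8 → extends → [2, 3, 4, 5, 8]
13 → extends → [2, 3, 4, 5, 8, 13]
1 → replaces 2 → [1, 3, 4, 5, 8, 13]
9 → replaces 13 → [1, 3, 4, 5, 8, 9]
Six tails, so the longest strictly increasing subsequence has length 6 (e.g. 2, 3, 4, 7, 8, 13).

6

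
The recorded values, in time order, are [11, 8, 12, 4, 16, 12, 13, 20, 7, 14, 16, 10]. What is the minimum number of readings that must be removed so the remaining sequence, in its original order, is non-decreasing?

Fewest deletions = n − (longest non-decreasing subsequence).
Patience tails:
11 → extends → [11]
8 → replaces 11 → [8]
12 → extends → [8, 12]
4 → replaces 8 → [4, 12]
16 → extends → [4, 12, 16]
12 → replaces 16 → [4, 12, 12]
13 → extends → [4, 12, 12, 13]
20 → extends → [4, 12, 12, 13, 20]
7 → replaces 12 → [4, 7, 12, 13, 20]
14 → replaces 20 → [4, 7, 12, 13, 14]
16 → extends → [4, 7, 12, 13, 14, 16]
10 → replaces 12 → [4, 7, 10, 13, 14, 16]
Longest non-decreasing subsequence has length 6, so deletions = 12 − 6 = 6.

6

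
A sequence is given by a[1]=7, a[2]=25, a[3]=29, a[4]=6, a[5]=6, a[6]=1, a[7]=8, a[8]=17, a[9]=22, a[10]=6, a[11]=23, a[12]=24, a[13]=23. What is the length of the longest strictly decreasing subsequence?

Negate each value so 'decreasing' becomes 'increasing', then run patience tails on the negated sequence:
-7 → extends → [-7]
-25 → replaces -7 → [-25]
-29 → replaces -25 → [-29]
-6 → extends → [-29, -6]
-6 → already a tail → [-29, -6]
-1 → extends → [-29, -6, -1]
-8 → replaces -6 → [-29, -8, -1]
-17 → replaces -8 → [-29, -17, -1]
-22 → replaces -17 → [-29, -22, -1]
-6 → replaces -1 → [-29, -22, -6]
-23 → replaces -22 → [-29, -23, -6]
-24 → replaces -23 → [-29, -24, -6]
-23 → replaces -6 → [-29, -24, -23]
Three tails, so the longest strictly decreasing subsequence of the original has length 3.

3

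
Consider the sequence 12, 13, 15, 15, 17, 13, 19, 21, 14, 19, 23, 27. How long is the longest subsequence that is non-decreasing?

Track the smallest tail for each achievable length (allowing ties):
12 → extends → [12]
13 → extends → [12, 13]
15 → extends → [12, 13, 15]
15 → extends → [12, 13, 15, 15]
17 → extends → [12, 13, 15, 15, 17]
13 → replaces 15 → [12, 13, 13, 15, 17]
19 → extends → [12, 13, 13, 15, 17, 19]
21 → extends → [12, 13, 13, 15, 17, 19, 21]
14 → replaces 15 → [12, 13, 13, 14, 17, 19, 21]
19 → replaces 21 → [12, 13, 13, 14, 17, 19, 19]
23 → extends → [12, 13, 13, 14, 17, 19, 19, 23]
27 → extends → [12, 13, 13, 14, 17, 19, 19, 23, 27]
Nine tails, so the longest non-decreasing subsequence has length 9 (e.g. 12, 13, 15, 15, 17, 19, 21, 23, 27).

9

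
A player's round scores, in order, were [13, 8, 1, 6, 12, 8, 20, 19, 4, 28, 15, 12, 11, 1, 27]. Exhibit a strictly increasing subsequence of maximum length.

Patience tails give the LIS length; then backtrack through the dp parents:
13 → extends → [13]
8 → replaces 13 → [8]
1 → replaces 8 → [1]
6 → extends → [1, 6]
12 → extends → [1, 6, 12]
8 → replaces 12 → [1, 6, 8]
20 → extends → [1, 6, 8, 20]
19 → replaces 20 → [1, 6, 8, 19]
4 → replaces 6 → [1, 4, 8, 19]
28 → extends → [1, 4, 8, 19, 28]
15 → replaces 19 → [1, 4, 8, 15, 28]
12 → replaces 15 → [1, 4, 8, 12, 28]
11 → replaces 12 → [1, 4, 8, 11, 28]
1 → already a tail → [1, 4, 8, 11, 28]
27 → replaces 28 → [1, 4, 8, 11, 27]
Length 5; one witness is 1, 6, 12, 20, 28.

1, 6, 12, 20, 28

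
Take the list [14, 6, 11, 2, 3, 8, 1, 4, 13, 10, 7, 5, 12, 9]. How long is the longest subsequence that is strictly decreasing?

5

Let dp[i] be the longest strictly decreasing subsequence ending at i:
i:      1  2  3  4  5  6  7  8  9 10 11 12 13 14
a[i]:  14  6 11  2  3  8  1  4 13 10  7  5 12  9
dp:     1  2  2  3  3  3  4  4  2  3  4  5  3  4
Maximum is 5.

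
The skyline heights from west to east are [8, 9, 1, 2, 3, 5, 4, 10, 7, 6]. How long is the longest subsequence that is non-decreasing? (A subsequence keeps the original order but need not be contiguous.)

5

Let dp[i] be the length of the longest such subsequence ending at index i:
i:      1  2  3  4  5  6  7  8  9 10
a[i]:   8  9  1  2  3  5  4 10  7  6
dp:     1  2  1  2  3  4  4  5  5  5
Maximum dp value is 5.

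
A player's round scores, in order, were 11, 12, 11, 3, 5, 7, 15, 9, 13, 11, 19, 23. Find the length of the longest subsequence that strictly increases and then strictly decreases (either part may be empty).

inc[i] = longest strictly increasing subsequence ending at i; dec[i] = longest strictly decreasing subsequence starting at i:
i:      1  2  3  4  5  6  7  8  9 10 11 12
a[i]:  11 12 11  3  5  7 15  9 13 11 19 23
inc:    1  2  1  1  2  3  4  4  5  5  6  7
dec:    2  3  2  1  1  1  3  1  2  1  1  1
Best peak at i=12 (value 23): inc=7, dec=1, length 7+1−1 = 7.

7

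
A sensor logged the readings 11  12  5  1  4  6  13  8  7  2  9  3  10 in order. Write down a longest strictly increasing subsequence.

Patience tails give the LIS length; then backtrack through the dp parents:
11 → extends → [11]
12 → extends → [11, 12]
5 → replaces 11 → [5, 12]
1 → replaces 5 → [1, 12]
4 → replaces 12 → [1, 4]
6 → extends → [1, 4, 6]
13 → extends → [1, 4, 6, 13]
8 → replaces 13 → [1, 4, 6, 8]
7 → replaces 8 → [1, 4, 6, 7]
2 → replaces 4 → [1, 2, 6, 7]
9 → extends → [1, 2, 6, 7, 9]
3 → replaces 6 → [1, 2, 3, 7, 9]
10 → extends → [1, 2, 3, 7, 9, 10]
Length 6; one witness is 1, 4, 6, 8, 9, 10.

1, 4, 6, 8, 9, 10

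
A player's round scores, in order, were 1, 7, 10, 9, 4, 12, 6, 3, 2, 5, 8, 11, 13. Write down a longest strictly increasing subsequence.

1, 4, 6, 8, 11, 13

Patience tails give the LIS length; then backtrack through the dp parents:
1 → extends → [1]
7 → extends → [1, 7]
10 → extends → [1, 7, 10]
9 → replaces 10 → [1, 7, 9]
4 → replaces 7 → [1, 4, 9]
12 → extends → [1, 4, 9, 12]
6 → replaces 9 → [1, 4, 6, 12]
3 → replaces 4 → [1, 3, 6, 12]
2 → replaces 3 → [1, 2, 6, 12]
5 → replaces 6 → [1, 2, 5, 12]
8 → replaces 12 → [1, 2, 5, 8]
11 → extends → [1, 2, 5, 8, 11]
13 → extends → [1, 2, 5, 8, 11, 13]
Length 6; one witness is 1, 4, 6, 8, 11, 13.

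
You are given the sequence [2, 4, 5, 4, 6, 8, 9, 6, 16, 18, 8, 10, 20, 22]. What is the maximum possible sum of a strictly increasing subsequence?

Let S[i] be the best sum of a strictly increasing subsequence ending at i:
i:       1   2   3   4   5   6   7   8   9  10  11  12  13  14
a[i]:    2   4   5   4   6   8   9   6  16  18   8  10  20  22
S:       2   6  11   6  17  25  34  17  50  68  25  44  88 110
Maximum is 110 (e.g. 2 + 4 + 5 + 6 + 8 + 9 + 16 + 18 + 20 + 22).

110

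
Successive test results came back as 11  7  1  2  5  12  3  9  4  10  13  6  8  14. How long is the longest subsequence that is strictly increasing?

Let dp[i] be the length of the longest such subsequence ending at index i:
i:      1  2  3  4  5  6  7  8  9 10 11 12 13 14
a[i]:  11  7  1  2  5 12  3  9  4 10 13  6  8 14
dp:     1  1  1  2  3  4  3  4  4  5  6  5  6  7
Maximum dp value is 7.

7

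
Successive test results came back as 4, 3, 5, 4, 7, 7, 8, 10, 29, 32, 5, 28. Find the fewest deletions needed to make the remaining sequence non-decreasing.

4

Fewest deletions = n − (longest non-decreasing subsequence).
i:      1  2  3  4  5  6  7  8  9 10 11 12
a[i]:   4  3  5  4  7  7  8 10 29 32  5 28
dp:     1  1  2  2  3  4  5  6  7  8  3  7
max dp = 8, so deletions = 12 − 8 = 4.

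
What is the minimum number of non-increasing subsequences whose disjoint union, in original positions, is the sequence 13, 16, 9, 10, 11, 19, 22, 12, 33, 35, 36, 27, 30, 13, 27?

8

The minimum number of non-increasing subsequences covering a sequence equals the length of its longest strictly increasing subsequence.
LIS length is 8 (e.g. 9, 10, 11, 19, 22, 33, 35, 36), so 8 piles are needed.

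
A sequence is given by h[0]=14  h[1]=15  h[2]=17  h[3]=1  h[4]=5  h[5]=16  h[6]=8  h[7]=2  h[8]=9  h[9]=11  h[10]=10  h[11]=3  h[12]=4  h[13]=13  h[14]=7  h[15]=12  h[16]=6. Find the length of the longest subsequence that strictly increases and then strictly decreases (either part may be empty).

inc[i] = longest strictly increasing subsequence ending at i; dec[i] = longest strictly decreasing subsequence starting at i:
i:      0  1  2  3  4  5  6  7  8  9 10 11 12 13 14 15 16
h[i]:  14 15 17  1  5 16  8  2  9 11 10  3  4 13  7 12  6
inc:    1  2  3  1  2  3  3  2  4  5  5  3  4  6  5  6  5
dec:    5  5  6  1  2  5  3  1  3  4  3  1  1  3  2  2  1
Best peak at i=2 (value 17): inc=3, dec=6, length 3+6−1 = 8.

8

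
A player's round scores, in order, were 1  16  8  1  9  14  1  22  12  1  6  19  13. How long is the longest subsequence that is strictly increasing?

Track the smallest tail for each achievable length (strict):
1 → extends → [1]
16 → extends → [1, 16]
8 → replaces 16 → [1, 8]
1 → already a tail → [1, 8]
9 → extends → [1, 8, 9]
14 → extends → [1, 8, 9, 14]
1 → already a tail → [1, 8, 9, 14]
22 → extends → [1, 8, 9, 14, 22]
12 → replaces 14 → [1, 8, 9, 12, 22]
1 → already a tail → [1, 8, 9, 12, 22]
6 → replaces 8 → [1, 6, 9, 12, 22]
19 → replaces 22 → [1, 6, 9, 12, 19]
13 → replaces 19 → [1, 6, 9, 12, 13]
Five tails, so the longest strictly increasing subsequence has length 5 (e.g. 1, 8, 9, 14, 22).

5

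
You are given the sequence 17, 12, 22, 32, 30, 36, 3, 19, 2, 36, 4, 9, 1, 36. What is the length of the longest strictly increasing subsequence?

4

Track the smallest tail for each achievable length (strict):
17 → extends → [17]
12 → replaces 17 → [12]
22 → extends → [12, 22]
32 → extends → [12, 22, 32]
30 → replaces 32 → [12, 22, 30]
36 → extends → [12, 22, 30, 36]
3 → replaces 12 → [3, 22, 30, 36]
19 → replaces 22 → [3, 19, 30, 36]
2 → replaces 3 → [2, 19, 30, 36]
36 → already a tail → [2, 19, 30, 36]
4 → replaces 19 → [2, 4, 30, 36]
9 → replaces 30 → [2, 4, 9, 36]
1 → replaces 2 → [1, 4, 9, 36]
36 → already a tail → [1, 4, 9, 36]
Four tails, so the longest strictly increasing subsequence has length 4 (e.g. 17, 22, 32, 36).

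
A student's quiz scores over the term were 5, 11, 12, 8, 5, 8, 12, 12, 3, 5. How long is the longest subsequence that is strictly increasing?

3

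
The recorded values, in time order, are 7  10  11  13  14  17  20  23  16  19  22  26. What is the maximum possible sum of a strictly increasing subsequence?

Let S[i] be the best sum of a strictly increasing subsequence ending at i:
i:       1   2   3   4   5   6   7   8   9  10  11  12
a[i]:    7  10  11  13  14  17  20  23  16  19  22  26
S:       7  17  28  41  55  72  92 115  71  91 114 141
Maximum is 141 (e.g. 7 + 10 + 11 + 13 + 14 + 17 + 20 + 23 + 26).

141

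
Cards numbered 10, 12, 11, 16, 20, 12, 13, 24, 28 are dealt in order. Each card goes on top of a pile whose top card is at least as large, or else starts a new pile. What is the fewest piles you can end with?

6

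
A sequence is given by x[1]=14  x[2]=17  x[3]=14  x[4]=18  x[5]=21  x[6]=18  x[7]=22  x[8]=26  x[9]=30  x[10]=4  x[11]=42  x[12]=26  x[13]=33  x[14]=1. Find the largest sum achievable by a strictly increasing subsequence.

Let S[i] be the best sum of a strictly increasing subsequence ending at i:
i:       1   2   3   4   5   6   7   8   9  10  11  12  13  14
x[i]:   14  17  14  18  21  18  22  26  30   4  42  26  33   1
S:      14  31  14  49  70  49  92 118 148   4 190 118 181   1
Maximum is 190 (e.g. 14 + 17 + 18 + 21 + 22 + 26 + 30 + 42).

190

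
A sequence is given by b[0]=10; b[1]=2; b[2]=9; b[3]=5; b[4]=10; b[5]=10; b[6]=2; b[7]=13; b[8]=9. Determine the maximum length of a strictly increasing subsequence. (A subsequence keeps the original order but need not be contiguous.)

4

Let dp[i] be the length of the longest such subsequence ending at index i:
i:      0  1  2  3  4  5  6  7  8
b[i]:  10  2  9  5 10 10  2 13  9
dp:     1  1  2  2  3  3  1  4  3
Maximum dp value is 4.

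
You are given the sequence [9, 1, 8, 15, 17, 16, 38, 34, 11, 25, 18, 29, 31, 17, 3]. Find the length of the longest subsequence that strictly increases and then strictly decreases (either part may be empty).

inc[i] = longest strictly increasing subsequence ending at i; dec[i] = longest strictly decreasing subsequence starting at i:
i:      1  2  3  4  5  6  7  8  9 10 11 12 13 14 15
a[i]:   9  1  8 15 17 16 38 34 11 25 18 29 31 17  3
inc:    1  1  2  3  4  4  5  5  3  5  5  6  7  5  2
dec:    3  1  2  3  4  3  6  5  2  4  3  3  3  2  1
Best peak at i=7 (value 38): inc=5, dec=6, length 5+6−1 = 10.

10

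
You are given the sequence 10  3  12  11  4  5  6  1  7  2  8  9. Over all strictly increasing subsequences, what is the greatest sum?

42

Let S[i] be the best sum of a strictly increasing subsequence ending at i:
i:      1  2  3  4  5  6  7  8  9 10 11 12
a[i]:  10  3 12 11  4  5  6  1  7  2  8  9
S:     10  3 22 21  7 12 18  1 25  3 33 42
Maximum is 42 (e.g. 3 + 4 + 5 + 6 + 7 + 8 + 9).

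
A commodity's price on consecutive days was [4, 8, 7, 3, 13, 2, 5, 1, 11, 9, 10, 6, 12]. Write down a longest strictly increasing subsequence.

Patience tails give the LIS length; then backtrack through the dp parents:
4 → extends → [4]
8 → extends → [4, 8]
7 → replaces 8 → [4, 7]
3 → replaces 4 → [3, 7]
13 → extends → [3, 7, 13]
2 → replaces 3 → [2, 7, 13]
5 → replaces 7 → [2, 5, 13]
1 → replaces 2 → [1, 5, 13]
11 → replaces 13 → [1, 5, 11]
9 → replaces 11 → [1, 5, 9]
10 → extends → [1, 5, 9, 10]
6 → replaces 9 → [1, 5, 6, 10]
12 → extends → [1, 5, 6, 10, 12]
Length 5; one witness is 4, 8, 9, 10, 12.

4, 8, 9, 10, 12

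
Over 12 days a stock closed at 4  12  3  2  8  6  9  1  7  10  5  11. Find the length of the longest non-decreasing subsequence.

5

Let dp[i] be the length of the longest such subsequence ending at index i:
i:      1  2  3  4  5  6  7  8  9 10 11 12
a[i]:   4 12  3  2  8  6  9  1  7 10  5 11
dp:     1  2  1  1  2  2  3  1  3  4  2  5
Maximum dp value is 5.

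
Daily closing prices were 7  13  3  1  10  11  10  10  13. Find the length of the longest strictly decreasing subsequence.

Negate each value so 'decreasing' becomes 'increasing', then run patience tails on the negated sequence:
-7 → extends → [-7]
-13 → replaces -7 → [-13]
-3 → extends → [-13, -3]
-1 → extends → [-13, -3, -1]
-10 → replaces -3 → [-13, -10, -1]
-11 → replaces -10 → [-13, -11, -1]
-10 → replaces -1 → [-13, -11, -10]
-10 → already a tail → [-13, -11, -10]
-13 → already a tail → [-13, -11, -10]
Three tails, so the longest strictly decreasing subsequence of the original has length 3.

3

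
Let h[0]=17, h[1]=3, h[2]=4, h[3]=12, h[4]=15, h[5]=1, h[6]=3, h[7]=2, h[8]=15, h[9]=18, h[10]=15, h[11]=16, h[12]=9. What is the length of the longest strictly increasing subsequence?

5

Track the smallest tail for each achievable length (strict):
17 → extends → [17]
3 → replaces 17 → [3]
4 → extends → [3, 4]
12 → extends → [3, 4, 12]
15 → extends → [3, 4, 12, 15]
1 → replaces 3 → [1, 4, 12, 15]
3 → replaces 4 → [1, 3, 12, 15]
2 → replaces 3 → [1, 2, 12, 15]
15 → already a tail → [1, 2, 12, 15]
18 → extends → [1, 2, 12, 15, 18]
15 → already a tail → [1, 2, 12, 15, 18]
16 → replaces 18 → [1, 2, 12, 15, 16]
9 → replaces 12 → [1, 2, 9, 15, 16]
Five tails, so the longest strictly increasing subsequence has length 5 (e.g. 3, 4, 12, 15, 18).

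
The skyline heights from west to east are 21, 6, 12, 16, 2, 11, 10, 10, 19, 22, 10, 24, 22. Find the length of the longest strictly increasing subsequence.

6

Track the smallest tail for each achievable length (strict):
21 → extends → [21]
6 → replaces 21 → [6]
12 → extends → [6, 12]
16 → extends → [6, 12, 16]
2 → replaces 6 → [2, 12, 16]
11 → replaces 12 → [2, 11, 16]
10 → replaces 11 → [2, 10, 16]
10 → already a tail → [2, 10, 16]
19 → extends → [2, 10, 16, 19]
22 → extends → [2, 10, 16, 19, 22]
10 → already a tail → [2, 10, 16, 19, 22]
24 → extends → [2, 10, 16, 19, 22, 24]
22 → already a tail → [2, 10, 16, 19, 22, 24]
Six tails, so the longest strictly increasing subsequence has length 6 (e.g. 6, 12, 16, 19, 22, 24).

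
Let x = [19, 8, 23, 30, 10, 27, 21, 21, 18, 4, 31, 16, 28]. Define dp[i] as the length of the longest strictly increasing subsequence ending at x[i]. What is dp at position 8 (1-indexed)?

3

dp[i] = 1 + max{dp[j] : j<i, x[j]<x[i]} (or 1 if no such j):
i:      1  2  3  4  5  6  7  8  9 10 11 12 13
x[i]:  19  8 23 30 10 27 21 21 18  4 31 16 28
dp:     1  1  2  3  2  3  3  3  3  1  4  3  4
At index 8 the value is 3.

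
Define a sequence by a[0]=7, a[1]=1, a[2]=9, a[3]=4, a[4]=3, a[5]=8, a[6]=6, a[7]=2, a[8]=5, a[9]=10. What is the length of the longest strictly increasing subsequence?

4

Track the smallest tail for each achievable length (strict):
7 → extends → [7]
1 → replaces 7 → [1]
9 → extends → [1, 9]
4 → replaces 9 → [1, 4]
3 → replaces 4 → [1, 3]
8 → extends → [1, 3, 8]
6 → replaces 8 → [1, 3, 6]
2 → replaces 3 → [1, 2, 6]
5 → replaces 6 → [1, 2, 5]
10 → extends → [1, 2, 5, 10]
Four tails, so the longest strictly increasing subsequence has length 4 (e.g. 1, 4, 8, 10).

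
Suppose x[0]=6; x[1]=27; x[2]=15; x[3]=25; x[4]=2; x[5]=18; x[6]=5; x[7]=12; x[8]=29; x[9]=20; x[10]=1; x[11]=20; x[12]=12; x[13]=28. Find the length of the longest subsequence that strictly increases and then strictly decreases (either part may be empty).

6

inc[i] = longest strictly increasing subsequence ending at i; dec[i] = longest strictly decreasing subsequence starting at i:
i:      0  1  2  3  4  5  6  7  8  9 10 11 12 13
x[i]:   6 27 15 25  2 18  5 12 29 20  1 20 12 28
inc:    1  2  2  3  1  3  2  3  4  4  1  4  3  5
dec:    3  5  3  4  2  3  2  2  3  2  1  2  1  1
Best peak at i=1 (value 27): inc=2, dec=5, length 2+5−1 = 6.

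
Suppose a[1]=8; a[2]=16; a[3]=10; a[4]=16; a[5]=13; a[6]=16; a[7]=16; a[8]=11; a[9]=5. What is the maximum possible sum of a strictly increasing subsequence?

47

Let S[i] be the best sum of a strictly increasing subsequence ending at i:
i:      1  2  3  4  5  6  7  8  9
a[i]:   8 16 10 16 13 16 16 11  5
S:      8 24 18 34 31 47 47 29  5
Maximum is 47 (e.g. 8 + 10 + 13 + 16).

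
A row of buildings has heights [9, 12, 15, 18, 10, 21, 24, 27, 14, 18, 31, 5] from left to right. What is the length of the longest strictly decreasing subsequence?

Negate each value so 'decreasing' becomes 'increasing', then run patience tails on the negated sequence:
-9 → extends → [-9]
-12 → replaces -9 → [-12]
-15 → replaces -12 → [-15]
-18 → replaces -15 → [-18]
-10 → extends → [-18, -10]
-21 → replaces -18 → [-21, -10]
-24 → replaces -21 → [-24, -10]
-27 → replaces -24 → [-27, -10]
-14 → replaces -10 → [-27, -14]
-18 → replaces -14 → [-27, -18]
-31 → replaces -27 → [-31, -18]
-5 → extends → [-31, -18, -5]
Three tails, so the longest strictly decreasing subsequence of the original has length 3.

3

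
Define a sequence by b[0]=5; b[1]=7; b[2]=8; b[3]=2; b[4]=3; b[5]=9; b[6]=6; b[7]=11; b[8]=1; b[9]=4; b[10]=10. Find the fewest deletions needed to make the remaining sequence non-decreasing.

Fewest deletions = n − (longest non-decreasing subsequence).
i:      0  1  2  3  4  5  6  7  8  9 10
b[i]:   5  7  8  2  3  9  6 11  1  4 10
dp:     1  2  3  1  2  4  3  5  1  3  5
max dp = 5, so deletions = 11 − 5 = 6.

6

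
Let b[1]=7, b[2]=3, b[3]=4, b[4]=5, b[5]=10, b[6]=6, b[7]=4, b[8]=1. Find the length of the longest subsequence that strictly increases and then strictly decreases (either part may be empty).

inc[i] = longest strictly increasing subsequence ending at i; dec[i] = longest strictly decreasing subsequence starting at i:
i:      1  2  3  4  5  6  7  8
b[i]:   7  3  4  5 10  6  4  1
inc:    1  1  2  3  4  4  2  1
dec:    4  2  2  3  4  3  2  1
Best peak at i=5 (value 10): inc=4, dec=4, length 4+4−1 = 7.

7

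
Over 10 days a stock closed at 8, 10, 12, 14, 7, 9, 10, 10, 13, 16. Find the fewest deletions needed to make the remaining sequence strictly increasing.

5

Fewest deletions = n − (longest strictly increasing subsequence).
Patience tails:
8 → extends → [8]
10 → extends → [8, 10]
12 → extends → [8, 10, 12]
14 → extends → [8, 10, 12, 14]
7 → replaces 8 → [7, 10, 12, 14]
9 → replaces 10 → [7, 9, 12, 14]
10 → replaces 12 → [7, 9, 10, 14]
10 → already a tail → [7, 9, 10, 14]
13 → replaces 14 → [7, 9, 10, 13]
16 → extends → [7, 9, 10, 13, 16]
Longest strictly increasing subsequence has length 5, so deletions = 10 − 5 = 5.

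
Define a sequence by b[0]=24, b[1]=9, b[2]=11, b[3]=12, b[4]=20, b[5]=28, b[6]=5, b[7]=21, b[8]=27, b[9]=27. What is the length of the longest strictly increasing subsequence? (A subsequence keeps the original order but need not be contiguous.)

Track the smallest tail for each achievable length (strict):
24 → extends → [24]
9 → replaces 24 → [9]
11 → extends → [9, 11]
12 → extends → [9, 11, 12]
20 → extends → [9, 11, 12, 20]
28 → extends → [9, 11, 12, 20, 28]
5 → replaces 9 → [5, 11, 12, 20, 28]
21 → replaces 28 → [5, 11, 12, 20, 21]
27 → extends → [5, 11, 12, 20, 21, 27]
27 → already a tail → [5, 11, 12, 20, 21, 27]
Six tails, so the longest strictly increasing subsequence has length 6 (e.g. 9, 11, 12, 20, 21, 27).

6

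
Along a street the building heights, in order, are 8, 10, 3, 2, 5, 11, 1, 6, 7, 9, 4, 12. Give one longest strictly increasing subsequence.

Patience tails give the LIS length; then backtrack through the dp parents:
8 → extends → [8]
10 → extends → [8, 10]
3 → replaces 8 → [3, 10]
2 → replaces 3 → [2, 10]
5 → replaces 10 → [2, 5]
11 → extends → [2, 5, 11]
1 → replaces 2 → [1, 5, 11]
6 → replaces 11 → [1, 5, 6]
7 → extends → [1, 5, 6, 7]
9 → extends → [1, 5, 6, 7, 9]
4 → replaces 5 → [1, 4, 6, 7, 9]
12 → extends → [1, 4, 6, 7, 9, 12]
Length 6; one witness is 3, 5, 6, 7, 9, 12.

3, 5, 6, 7, 9, 12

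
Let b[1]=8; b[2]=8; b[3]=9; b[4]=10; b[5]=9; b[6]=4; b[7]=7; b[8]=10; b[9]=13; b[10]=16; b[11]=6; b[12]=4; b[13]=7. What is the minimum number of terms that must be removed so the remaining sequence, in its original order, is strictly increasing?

Fewest deletions = n − (longest strictly increasing subsequence).
i:      1  2  3  4  5  6  7  8  9 10 11 12 13
b[i]:   8  8  9 10  9  4  7 10 13 16  6  4  7
dp:     1  1  2  3  2  1  2  3  4  5  2  1  3
max dp = 5, so deletions = 13 − 5 = 8.

8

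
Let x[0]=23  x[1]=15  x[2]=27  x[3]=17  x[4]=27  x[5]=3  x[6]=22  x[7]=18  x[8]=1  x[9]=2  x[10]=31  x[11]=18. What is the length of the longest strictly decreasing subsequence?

Let dp[i] be the longest strictly decreasing subsequence ending at i:
i:      0  1  2  3  4  5  6  7  8  9 10 11
x[i]:  23 15 27 17 27  3 22 18  1  2 31 18
dp:     1  2  1  2  1  3  2  3  4  4  1  3
Maximum is 4.

4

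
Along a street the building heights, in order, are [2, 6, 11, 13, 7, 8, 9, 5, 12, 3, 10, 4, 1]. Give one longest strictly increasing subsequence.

2, 6, 7, 8, 9, 12

Patience tails give the LIS length; then backtrack through the dp parents:
2 → extends → [2]
6 → extends → [2, 6]
11 → extends → [2, 6, 11]
13 → extends → [2, 6, 11, 13]
7 → replaces 11 → [2, 6, 7, 13]
8 → replaces 13 → [2, 6, 7, 8]
9 → extends → [2, 6, 7, 8, 9]
5 → replaces 6 → [2, 5, 7, 8, 9]
12 → extends → [2, 5, 7, 8, 9, 12]
3 → replaces 5 → [2, 3, 7, 8, 9, 12]
10 → replaces 12 → [2, 3, 7, 8, 9, 10]
4 → replaces 7 → [2, 3, 4, 8, 9, 10]
1 → replaces 2 → [1, 3, 4, 8, 9, 10]
Length 6; one witness is 2, 6, 7, 8, 9, 12.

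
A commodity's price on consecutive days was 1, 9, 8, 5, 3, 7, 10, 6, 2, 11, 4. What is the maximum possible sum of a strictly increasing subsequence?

34

Let S[i] be the best sum of a strictly increasing subsequence ending at i:
i:      1  2  3  4  5  6  7  8  9 10 11
a[i]:   1  9  8  5  3  7 10  6  2 11  4
S:      1 10  9  6  4 13 23 12  3 34  8
Maximum is 34 (e.g. 1 + 5 + 7 + 10 + 11).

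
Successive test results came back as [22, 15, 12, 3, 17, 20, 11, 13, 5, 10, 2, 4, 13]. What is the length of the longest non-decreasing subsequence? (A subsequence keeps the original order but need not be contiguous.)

4

Track the smallest tail for each achievable length (allowing ties):
22 → extends → [22]
15 → replaces 22 → [15]
12 → replaces 15 → [12]
3 → replaces 12 → [3]
17 → extends → [3, 17]
20 → extends → [3, 17, 20]
11 → replaces 17 → [3, 11, 20]
13 → replaces 20 → [3, 11, 13]
5 → replaces 11 → [3, 5, 13]
10 → replaces 13 → [3, 5, 10]
2 → replaces 3 → [2, 5, 10]
4 → replaces 5 → [2, 4, 10]
13 → extends → [2, 4, 10, 13]
Four tails, so the longest non-decreasing subsequence has length 4 (e.g. 3, 11, 13, 13).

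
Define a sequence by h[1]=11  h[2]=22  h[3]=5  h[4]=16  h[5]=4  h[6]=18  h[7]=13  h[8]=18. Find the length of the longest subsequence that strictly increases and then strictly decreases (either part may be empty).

4

inc[i] = longest strictly increasing subsequence ending at i; dec[i] = longest strictly decreasing subsequence starting at i:
i:      1  2  3  4  5  6  7  8
h[i]:  11 22  5 16  4 18 13 18
inc:    1  2  1  2  1  3  2  3
dec:    3  3  2  2  1  2  1  1
Best peak at i=2 (value 22): inc=2, dec=3, length 2+3−1 = 4.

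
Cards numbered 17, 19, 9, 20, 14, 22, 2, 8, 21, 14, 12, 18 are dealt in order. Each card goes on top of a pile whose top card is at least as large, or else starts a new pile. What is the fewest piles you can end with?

Place each on the leftmost legal pile:
17 → new pile 1 (tops now [17])
19 → new pile 2 (tops now [17, 19])
9 → pile 1 (tops now [9, 19])
20 → new pile 3 (tops now [9, 19, 20])
14 → pile 2 (tops now [9, 14, 20])
22 → new pile 4 (tops now [9, 14, 20, 22])
2 → pile 1 (tops now [2, 14, 20, 22])
8 → pile 2 (tops now [2, 8, 20, 22])
21 → pile 4 (tops now [2, 8, 20, 21])
14 → pile 3 (tops now [2, 8, 14, 21])
12 → pile 3 (tops now [2, 8, 12, 21])
18 → pile 4 (tops now [2, 8, 12, 18])
Four piles.

4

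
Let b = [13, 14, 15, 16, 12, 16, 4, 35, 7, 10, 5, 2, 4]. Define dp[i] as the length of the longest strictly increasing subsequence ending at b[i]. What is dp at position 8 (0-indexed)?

dp[i] = 1 + max{dp[j] : j<i, b[j]<b[i]} (or 1 if no such j):
i:      0  1  2  3  4  5  6  7  8  9 10 11 12
b[i]:  13 14 15 16 12 16  4 35  7 10  5  2  4
dp:     1  2  3  4  1  4  1  5  2  3  2  1  2
At index 8 the value is 2.

2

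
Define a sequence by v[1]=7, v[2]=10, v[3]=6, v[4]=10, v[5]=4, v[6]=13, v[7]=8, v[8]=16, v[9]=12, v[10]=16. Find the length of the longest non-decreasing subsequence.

6

Let dp[i] be the length of the longest such subsequence ending at index i:
i:      1  2  3  4  5  6  7  8  9 10
v[i]:   7 10  6 10  4 13  8 16 12 16
dp:     1  2  1  3  1  4  2  5  4  6
Maximum dp value is 6.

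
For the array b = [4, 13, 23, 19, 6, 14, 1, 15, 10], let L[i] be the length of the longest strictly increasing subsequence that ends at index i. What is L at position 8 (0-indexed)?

dp[i] = 1 + max{dp[j] : j<i, b[j]<b[i]} (or 1 if no such j):
i:      0  1  2  3  4  5  6  7  8
b[i]:   4 13 23 19  6 14  1 15 10
dp:     1  2  3  3  2  3  1  4  3
At index 8 the value is 3.

3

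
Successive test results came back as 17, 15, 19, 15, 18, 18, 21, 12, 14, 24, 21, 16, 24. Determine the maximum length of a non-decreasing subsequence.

Let dp[i] be the length of the longest such subsequence ending at index i:
i:      1  2  3  4  5  6  7  8  9 10 11 12 13
a[i]:  17 15 19 15 18 18 21 12 14 24 21 16 24
dp:     1  1  2  2  3  4  5  1  2  6  6  3  7
Maximum dp value is 7.

7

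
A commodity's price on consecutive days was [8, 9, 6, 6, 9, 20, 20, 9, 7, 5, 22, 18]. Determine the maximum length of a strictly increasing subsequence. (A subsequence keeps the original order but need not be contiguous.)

Track the smallest tail for each achievable length (strict):
8 → extends → [8]
9 → extends → [8, 9]
6 → replaces 8 → [6, 9]
6 → already a tail → [6, 9]
9 → already a tail → [6, 9]
20 → extends → [6, 9, 20]
20 → already a tail → [6, 9, 20]
9 → already a tail → [6, 9, 20]
7 → replaces 9 → [6, 7, 20]
5 → replaces 6 → [5, 7, 20]
22 → extends → [5, 7, 20, 22]
18 → replaces 20 → [5, 7, 18, 22]
Four tails, so the longest strictly increasing subsequence has length 4 (e.g. 8, 9, 20, 22).

4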